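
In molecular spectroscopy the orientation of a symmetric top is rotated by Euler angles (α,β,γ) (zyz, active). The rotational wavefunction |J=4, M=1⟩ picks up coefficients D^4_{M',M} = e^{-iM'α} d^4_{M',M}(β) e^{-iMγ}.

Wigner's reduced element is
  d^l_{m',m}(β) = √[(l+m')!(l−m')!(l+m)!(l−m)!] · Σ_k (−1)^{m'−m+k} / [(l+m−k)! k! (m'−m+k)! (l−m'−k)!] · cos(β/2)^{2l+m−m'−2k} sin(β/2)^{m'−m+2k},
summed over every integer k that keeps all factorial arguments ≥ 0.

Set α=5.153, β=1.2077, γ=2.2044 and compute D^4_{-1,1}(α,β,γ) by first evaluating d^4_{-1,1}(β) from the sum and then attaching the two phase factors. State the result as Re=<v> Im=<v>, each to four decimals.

Re=0.0971 Im=-0.0190

Split into d^4_{-1,1}(β=1.2077) × two z-phases.
Half-angle: c=0.823156, s=0.567816. N=√(6·120·120·6)=720.000000
k: max(0,(1)−(-1))=2 … min(4+(1),4−(-1))=5
  k=2: (−1)^0·720.0000/(72)·0.8232^6·0.5678^2 = +1.003013
  k=3: (−1)^1·720.0000/(24)·0.8232^4·0.5678^4 = -1.431789
  k=4: (−1)^2·720.0000/(48)·0.8232^2·0.5678^6 = +0.340644
  k=5: (−1)^3·720.0000/(720)·0.8232^0·0.5678^8 = -0.010806
d^4_{-1,1}(1.2077) = +1.003013 -1.431789 +0.340644 -0.010806 = -0.098938
D = (+0.426492-0.904491i)·(-0.098938)·(-0.592053-0.805899i) = +0.097101-0.018976i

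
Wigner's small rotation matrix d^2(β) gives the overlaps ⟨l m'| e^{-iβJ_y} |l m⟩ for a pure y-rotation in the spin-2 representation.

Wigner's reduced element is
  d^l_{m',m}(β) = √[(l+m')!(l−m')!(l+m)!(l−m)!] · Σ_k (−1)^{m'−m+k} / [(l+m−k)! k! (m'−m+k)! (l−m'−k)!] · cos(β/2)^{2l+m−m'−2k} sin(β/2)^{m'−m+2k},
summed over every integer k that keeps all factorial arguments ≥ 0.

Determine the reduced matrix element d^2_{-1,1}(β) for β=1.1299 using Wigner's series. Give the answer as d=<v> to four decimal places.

d=0.5313

d^2_{-1,1}(β=1.1299) via Wigner's sum:
Half-angle: c=0.844615, s=0.535374. N=√(1·6·6·1)=6.000000
k∈{2,3} keeps every argument non-negative
  k=2: (−1)^0·6.0000/(2)·0.8446^2·0.5354^2 = +0.613413
  k=3: (−1)^1·6.0000/(6)·0.8446^0·0.5354^4 = -0.082154
d^2_{-1,1}(1.1299) = +0.613413 -0.082154 = +0.531259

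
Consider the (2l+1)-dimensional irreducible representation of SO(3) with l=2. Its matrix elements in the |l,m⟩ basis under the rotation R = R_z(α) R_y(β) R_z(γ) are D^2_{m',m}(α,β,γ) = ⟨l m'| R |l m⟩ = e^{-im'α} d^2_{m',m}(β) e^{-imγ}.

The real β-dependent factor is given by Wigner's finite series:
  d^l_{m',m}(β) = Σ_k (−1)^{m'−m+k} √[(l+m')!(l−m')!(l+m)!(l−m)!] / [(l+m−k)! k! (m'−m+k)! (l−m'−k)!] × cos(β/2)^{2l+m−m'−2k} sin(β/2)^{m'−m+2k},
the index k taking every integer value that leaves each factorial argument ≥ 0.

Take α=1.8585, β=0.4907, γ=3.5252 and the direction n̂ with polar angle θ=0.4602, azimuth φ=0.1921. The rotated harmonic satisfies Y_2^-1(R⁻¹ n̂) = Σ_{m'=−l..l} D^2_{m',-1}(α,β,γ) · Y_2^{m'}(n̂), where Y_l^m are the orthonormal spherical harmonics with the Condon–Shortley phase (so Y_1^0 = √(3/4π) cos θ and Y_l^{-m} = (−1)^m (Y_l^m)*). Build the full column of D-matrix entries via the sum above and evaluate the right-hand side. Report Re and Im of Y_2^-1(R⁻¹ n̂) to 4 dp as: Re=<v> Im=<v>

Need the full column D^2_{m',-1} for m'=−2..2 at α=1.8585, β=0.4907, γ=3.5252.
cos(β/2)=0.970052, sin(β/2)=0.242896
d^2_{-2,-1}: single k=1 term ⇒ +0.443441;  D = +0.254680+0.363012i
d^2_{-1,-1}: k∈[0..1] ⇒ +0.885484 -0.166553 = +0.718931;  D = +0.447185-0.562928i
d^2_{0,-1}: k∈[0..1] ⇒ -0.543102 +0.034051 = -0.509051;  D = +0.472053+0.190521i
d^2_{1,-1}: k∈[0..1] ⇒ +0.166553 -0.003481 = +0.163072;  D = -0.015615+0.162323i
d^2_{2,-1}: single k=0 term ⇒ -0.027803;  D = -0.027293+0.005300i
Y_2^{m'}(θ=0.4602,φ=0.1921) and Σ D·Y over m':
  (+0.2547+0.3630i)·(+0.0706-0.0286i)  (+0.4472-0.5629i)·(+0.3018-0.0587i)  (+0.4721+0.1905i)·(+0.4442+0.0000i)  (-0.0156+0.1623i)·(-0.3018-0.0587i)  (-0.0273+0.0053i)·(+0.0706+0.0286i)
Y_2^-1(R⁻¹ n̂) = +0.352083-0.141596i

Re=0.3521 Im=-0.1416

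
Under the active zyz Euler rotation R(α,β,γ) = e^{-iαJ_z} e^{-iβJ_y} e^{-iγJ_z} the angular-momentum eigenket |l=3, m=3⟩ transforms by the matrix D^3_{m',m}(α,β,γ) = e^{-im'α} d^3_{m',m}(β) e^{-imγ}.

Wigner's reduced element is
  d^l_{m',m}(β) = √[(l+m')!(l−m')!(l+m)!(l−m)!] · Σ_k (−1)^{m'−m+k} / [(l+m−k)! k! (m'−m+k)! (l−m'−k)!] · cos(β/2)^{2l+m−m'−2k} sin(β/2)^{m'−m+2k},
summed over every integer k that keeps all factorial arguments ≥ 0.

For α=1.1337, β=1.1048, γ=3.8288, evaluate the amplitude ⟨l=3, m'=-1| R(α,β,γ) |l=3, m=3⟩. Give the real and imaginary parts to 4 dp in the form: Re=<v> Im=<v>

D^3_{-1,3}(1.1337,1.1048,3.8288) = e^{-i·-1·1.1337}·d^3_{-1,3}(1.1048)·e^{-i·3·3.8288}. Compute d first:
c=cos(1.1048/2)=0.851268, s=sin(1.1048/2)=0.524732; N=√[2·24·720·1]=185.903201
k: max(0,(3)−(-1))=4 … min(3+(3),3−(-1))=4
  k=4: (−1)^0·185.9032/(48)·0.8513^2·0.5247^4 = +0.212778
d^3_{-1,3}(1.1048) = +0.212778
D = (+0.423311+0.905985i)·(+0.212778)·(+0.471354+0.881944i) = -0.127560+0.170303i

Re=-0.1276 Im=0.1703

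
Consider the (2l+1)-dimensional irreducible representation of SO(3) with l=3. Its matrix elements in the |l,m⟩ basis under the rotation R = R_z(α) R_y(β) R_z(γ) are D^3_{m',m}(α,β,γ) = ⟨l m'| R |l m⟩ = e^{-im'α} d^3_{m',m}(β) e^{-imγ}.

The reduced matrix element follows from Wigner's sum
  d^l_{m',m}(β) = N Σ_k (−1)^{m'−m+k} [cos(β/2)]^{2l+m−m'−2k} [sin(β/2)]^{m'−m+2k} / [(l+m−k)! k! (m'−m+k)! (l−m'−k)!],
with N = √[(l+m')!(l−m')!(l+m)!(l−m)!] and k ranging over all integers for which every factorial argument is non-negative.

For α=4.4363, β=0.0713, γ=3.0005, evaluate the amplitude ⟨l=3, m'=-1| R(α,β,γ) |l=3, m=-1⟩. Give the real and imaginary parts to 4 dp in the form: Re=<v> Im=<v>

Split into d^3_{-1,-1}(β=0.0713) × two z-phases.
With c≡cos(β/2)=0.999365 and s≡sin(β/2)=0.035642, N=[2·24·2·24]^{1/2}=48.000000
k: max(0,(-1)−(-1))=0 … min(3+(-1),3−(-1))=2
  k=0: (−1)^0·48.0000/(48)·0.9994^6·0.0356^0 = +0.996194
  k=1: (−1)^1·48.0000/(6)·0.9994^4·0.0356^2 = -0.010137
  k=2: (−1)^2·48.0000/(8)·0.9994^2·0.0356^4 = +0.000010
d^3_{-1,-1}(0.0713) = +0.996194 -0.010137 +0.000010 = +0.986066
D = (-0.272595-0.962129i)·(+0.986066)·(-0.990063+0.140625i) = +0.399540+0.901496i

Re=0.3995 Im=0.9015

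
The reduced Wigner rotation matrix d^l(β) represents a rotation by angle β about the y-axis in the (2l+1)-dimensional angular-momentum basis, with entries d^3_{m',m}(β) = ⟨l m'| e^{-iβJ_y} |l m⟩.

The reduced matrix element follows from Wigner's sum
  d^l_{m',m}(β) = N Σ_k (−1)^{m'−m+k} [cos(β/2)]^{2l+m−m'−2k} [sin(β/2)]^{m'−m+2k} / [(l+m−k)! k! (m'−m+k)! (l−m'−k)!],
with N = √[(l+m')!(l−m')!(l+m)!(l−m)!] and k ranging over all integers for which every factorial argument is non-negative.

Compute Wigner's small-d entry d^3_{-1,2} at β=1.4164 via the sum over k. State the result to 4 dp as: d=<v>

d=0.4830

d^3_{-1,2}(β=1.4164) via Wigner's sum:
Half-angle: c=0.759534, s=0.650468. N=√(2·24·120·1)=75.894664
The bounds max(0,m−m')=3 and min(l+m,l−m')=4 give 2 terms
  k=3: (−1)^0·75.8947/(12)·0.7595^3·0.6505^3 = +0.762691
  k=4: (−1)^1·75.8947/(24)·0.7595^1·0.6505^5 = -0.279689
d^3_{-1,2}(1.4164) = +0.762691 -0.279689 = +0.483002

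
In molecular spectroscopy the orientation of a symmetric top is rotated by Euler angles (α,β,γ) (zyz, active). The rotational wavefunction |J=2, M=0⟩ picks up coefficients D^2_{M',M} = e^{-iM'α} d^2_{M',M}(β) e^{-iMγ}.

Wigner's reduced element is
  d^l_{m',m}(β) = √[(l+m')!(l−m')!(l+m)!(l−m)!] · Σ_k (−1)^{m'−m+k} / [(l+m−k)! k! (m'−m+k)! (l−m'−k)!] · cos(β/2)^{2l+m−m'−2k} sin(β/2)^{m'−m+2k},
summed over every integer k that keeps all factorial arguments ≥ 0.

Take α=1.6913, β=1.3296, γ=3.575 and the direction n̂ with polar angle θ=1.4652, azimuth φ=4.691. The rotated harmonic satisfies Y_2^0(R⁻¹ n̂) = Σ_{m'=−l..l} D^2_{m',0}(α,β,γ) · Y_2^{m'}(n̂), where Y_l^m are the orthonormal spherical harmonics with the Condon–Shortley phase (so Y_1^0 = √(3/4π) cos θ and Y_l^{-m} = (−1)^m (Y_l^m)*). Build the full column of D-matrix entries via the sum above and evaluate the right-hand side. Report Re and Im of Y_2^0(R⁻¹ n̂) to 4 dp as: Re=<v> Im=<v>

Need the full column D^2_{m',0} for m'=−2..2 at α=1.6913, β=1.3296, γ=3.575.
cos(β/2)=0.787040, sin(β/2)=0.616902
d^2_{-2,0}: single k=2 term ⇒ +0.577433;  D = -0.560744-0.137822i
d^2_{-1,0}: k∈[1..2] ⇒ +0.736686 -0.452606 = +0.284080;  D = -0.034150+0.282020i
d^2_{0,0}: k∈[0..2] ⇒ +0.383696 -0.942944 +0.144832 = -0.414416;  D = -0.414416+0.000000i
d^2_{1,0}: k∈[0..1] ⇒ -0.736686 +0.452606 = -0.284080;  D = +0.034150+0.282020i
d^2_{2,0}: single k=0 term ⇒ +0.577433;  D = -0.560744+0.137822i
Y_2^{m'}(θ=1.4652,φ=4.691) and Σ D·Y over m':
  (-0.5607-0.1378i)·(-0.3816-0.0163i)  (-0.0341+0.2820i)·(-0.0017+0.0810i)  (-0.4144+0.0000i)·(-0.3049+0.0000i)  (+0.0341+0.2820i)·(+0.0017+0.0810i)  (-0.5607+0.1378i)·(-0.3816+0.0163i)
Y_2^0(R⁻¹ n̂) = +0.504298+0.000000i

Re=0.5043 Im=0.0000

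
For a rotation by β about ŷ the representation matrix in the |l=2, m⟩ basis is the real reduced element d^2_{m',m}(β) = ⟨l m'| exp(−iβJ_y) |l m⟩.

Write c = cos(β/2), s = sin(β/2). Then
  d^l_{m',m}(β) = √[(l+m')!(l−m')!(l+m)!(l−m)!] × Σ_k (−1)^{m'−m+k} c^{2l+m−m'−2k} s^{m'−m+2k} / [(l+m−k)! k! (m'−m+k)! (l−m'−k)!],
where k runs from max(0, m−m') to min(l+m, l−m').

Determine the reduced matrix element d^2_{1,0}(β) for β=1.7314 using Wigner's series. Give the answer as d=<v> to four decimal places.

d=0.1933

d^2_{1,0}(β=1.7314) via Wigner's sum:
c=cos(1.7314/2)=0.648107, s=sin(1.7314/2)=0.761549; N=√[6·1·2·2]=4.898979
The bounds max(0,m−m')=0 and min(l+m,l−m')=1 give 2 terms
  k=0: (−1)^1·4.8990/(2)·0.6481^3·0.7615^1 = -0.507825
  k=1: (−1)^2·4.8990/(2)·0.6481^1·0.7615^3 = +0.701159
d^2_{1,0}(1.7314) = -0.507825 +0.701159 = +0.193334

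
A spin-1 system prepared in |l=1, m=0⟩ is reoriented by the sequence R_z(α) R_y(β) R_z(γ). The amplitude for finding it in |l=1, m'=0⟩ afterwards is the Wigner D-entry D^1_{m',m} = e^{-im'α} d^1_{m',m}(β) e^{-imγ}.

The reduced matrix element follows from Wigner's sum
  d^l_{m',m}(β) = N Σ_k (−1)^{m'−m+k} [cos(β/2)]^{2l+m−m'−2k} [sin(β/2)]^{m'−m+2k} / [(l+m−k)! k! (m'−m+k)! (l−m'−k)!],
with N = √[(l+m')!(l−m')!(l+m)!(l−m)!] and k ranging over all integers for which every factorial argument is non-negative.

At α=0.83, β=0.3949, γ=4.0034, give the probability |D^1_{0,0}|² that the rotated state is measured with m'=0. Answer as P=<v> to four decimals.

Split into d^1_{0,0}(β=0.3949) × two z-phases.
Half-angle: c=0.980570, s=0.196170. N=√(1·1·1·1)=1.000000
k: max(0,(0)−(0))=0 … min(1+(0),1−(0))=1
  k=0: (−1)^0·1.0000/(1)·0.9806^2·0.1962^0 = +0.961518
  k=1: (−1)^1·1.0000/(1)·0.9806^0·0.1962^2 = -0.038482
d^1_{0,0}(0.3949) = +0.961518 -0.038482 = +0.923035
|D^1_{0,0}|² = |d^1_{0,0}(β)|² = (+0.923035)² = 0.851994 (the z-rotation phases have unit modulus)

P=0.8520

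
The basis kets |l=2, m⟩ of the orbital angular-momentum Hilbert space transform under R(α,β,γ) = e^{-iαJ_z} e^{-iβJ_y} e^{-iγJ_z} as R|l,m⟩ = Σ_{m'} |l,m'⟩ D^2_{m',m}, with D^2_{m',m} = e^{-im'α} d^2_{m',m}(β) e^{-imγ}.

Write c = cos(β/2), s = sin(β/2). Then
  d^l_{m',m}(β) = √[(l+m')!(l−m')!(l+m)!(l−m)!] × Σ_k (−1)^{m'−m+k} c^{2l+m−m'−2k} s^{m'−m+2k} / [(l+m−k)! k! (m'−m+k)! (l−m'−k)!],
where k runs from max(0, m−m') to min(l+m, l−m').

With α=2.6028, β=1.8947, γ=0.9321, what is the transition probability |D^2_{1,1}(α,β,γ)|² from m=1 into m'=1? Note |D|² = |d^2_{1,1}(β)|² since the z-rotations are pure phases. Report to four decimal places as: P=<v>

P=0.3112

First d^2_{1,1}(β=1.8947), then the phase factors e^{-i(1)α} and e^{-i(1)γ}:
Half-angle: c=0.583837, s=0.811871. N=√(6·1·6·1)=6.000000
The bounds max(0,m−m')=0 and min(l+m,l−m')=1 give 2 terms
  k=0: (−1)^0·6.0000/(6)·0.5838^4·0.8119^0 = +0.116189
  k=1: (−1)^1·6.0000/(2)·0.5838^2·0.8119^2 = -0.674028
d^2_{1,1}(1.8947) = +0.116189 -0.674028 = -0.557839
|D^2_{1,1}|² = |d^2_{1,1}(β)|² = (-0.557839)² = 0.311185 (the z-rotation phases have unit modulus)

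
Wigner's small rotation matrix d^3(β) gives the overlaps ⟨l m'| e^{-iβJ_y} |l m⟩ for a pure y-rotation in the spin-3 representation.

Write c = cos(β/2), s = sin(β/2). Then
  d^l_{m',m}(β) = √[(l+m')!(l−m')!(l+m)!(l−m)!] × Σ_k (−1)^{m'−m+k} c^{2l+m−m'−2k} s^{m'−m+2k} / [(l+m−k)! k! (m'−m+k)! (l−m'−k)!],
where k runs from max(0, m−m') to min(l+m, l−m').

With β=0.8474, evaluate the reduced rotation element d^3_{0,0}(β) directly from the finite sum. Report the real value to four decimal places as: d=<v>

d^3_{0,0}(β=0.8474) via Wigner's sum:
With c≡cos(β/2)=0.911574 and s≡sin(β/2)=0.411136, N=[6·6·6·6]^{1/2}=36.000000
Admissible k: 0..3 (factorial args all ≥0)
  k=0: (−1)^0·36.0000/(36)·0.9116^6·0.4111^0 = +0.573788
  k=1: (−1)^1·36.0000/(4)·0.9116^4·0.4111^2 = -1.050464
  k=2: (−1)^2·36.0000/(4)·0.9116^2·0.4111^4 = +0.213682
  k=3: (−1)^3·36.0000/(36)·0.9116^0·0.4111^6 = -0.004830
d^3_{0,0}(0.8474) = +0.573788 -1.050464 +0.213682 -0.004830 = -0.267824

d=-0.2678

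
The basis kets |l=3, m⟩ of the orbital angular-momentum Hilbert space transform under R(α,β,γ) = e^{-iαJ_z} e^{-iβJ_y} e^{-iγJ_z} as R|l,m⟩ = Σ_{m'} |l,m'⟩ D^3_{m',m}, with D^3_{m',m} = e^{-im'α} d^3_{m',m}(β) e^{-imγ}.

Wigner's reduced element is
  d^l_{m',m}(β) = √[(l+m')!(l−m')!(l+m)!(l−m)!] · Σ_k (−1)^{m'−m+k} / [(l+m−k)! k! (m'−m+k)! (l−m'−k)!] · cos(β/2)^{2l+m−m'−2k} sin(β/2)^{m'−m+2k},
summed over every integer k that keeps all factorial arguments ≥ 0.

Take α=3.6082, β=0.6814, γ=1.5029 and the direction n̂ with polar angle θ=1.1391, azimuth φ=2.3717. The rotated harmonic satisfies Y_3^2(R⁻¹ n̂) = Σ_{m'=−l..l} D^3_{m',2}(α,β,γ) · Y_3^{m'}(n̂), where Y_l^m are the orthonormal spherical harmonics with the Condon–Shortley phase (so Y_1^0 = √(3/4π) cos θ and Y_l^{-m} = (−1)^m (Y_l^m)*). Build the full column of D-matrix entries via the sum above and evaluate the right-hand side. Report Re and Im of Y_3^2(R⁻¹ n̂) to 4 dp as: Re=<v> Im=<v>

Need the full column D^3_{m',2} for m'=−3..3 at α=3.6082, β=0.6814, γ=1.5029.
cos(β/2)=0.942521, sin(β/2)=0.334147
d^3_{-3,2}: single k=5 term ⇒ +0.009617;  D = +0.000338+0.009611i
d^3_{-2,2}: k∈[4..5] ⇒ +0.055374 -0.001392 = +0.053982;  D = -0.025965-0.047327i
d^3_{-1,2}: k∈[3..4] ⇒ +0.197568 -0.012416 = +0.185152;  D = +0.152561+0.104911i
d^3_{0,2}: k∈[2..3] ⇒ +0.482614 -0.060659 = +0.421955;  D = -0.418071-0.057122i
d^3_{1,2}: k∈[1..2] ⇒ +0.785946 -0.197568 = +0.588378;  D = +0.556475-0.191113i
d^3_{2,2}: k∈[0..1] ⇒ +0.701045 -0.440564 = +0.260481;  D = -0.181960+0.186389i
d^3_{3,2}: single k=0 term ⇒ -0.608791;  D = -0.183842+0.580370i
Y_3^{m'}(θ=1.1391,φ=2.3717) and Σ D·Y over m':
  (+0.0003+0.0096i)·(+0.2105-0.2311i)  (-0.0260-0.0473i)·(+0.0109+0.3526i)  (+0.1526+0.1049i)·(+0.0263+0.0255i)  (-0.4181-0.0571i)·(-0.3317+0.0000i)  (+0.5565-0.1911i)·(-0.0263+0.0255i)  (-0.1820+0.1864i)·(+0.0109-0.3526i)  (-0.1838+0.5804i)·(-0.2105-0.2311i)
Y_3^2(R⁻¹ n̂) = +0.385518+0.023552i

Re=0.3855 Im=0.0236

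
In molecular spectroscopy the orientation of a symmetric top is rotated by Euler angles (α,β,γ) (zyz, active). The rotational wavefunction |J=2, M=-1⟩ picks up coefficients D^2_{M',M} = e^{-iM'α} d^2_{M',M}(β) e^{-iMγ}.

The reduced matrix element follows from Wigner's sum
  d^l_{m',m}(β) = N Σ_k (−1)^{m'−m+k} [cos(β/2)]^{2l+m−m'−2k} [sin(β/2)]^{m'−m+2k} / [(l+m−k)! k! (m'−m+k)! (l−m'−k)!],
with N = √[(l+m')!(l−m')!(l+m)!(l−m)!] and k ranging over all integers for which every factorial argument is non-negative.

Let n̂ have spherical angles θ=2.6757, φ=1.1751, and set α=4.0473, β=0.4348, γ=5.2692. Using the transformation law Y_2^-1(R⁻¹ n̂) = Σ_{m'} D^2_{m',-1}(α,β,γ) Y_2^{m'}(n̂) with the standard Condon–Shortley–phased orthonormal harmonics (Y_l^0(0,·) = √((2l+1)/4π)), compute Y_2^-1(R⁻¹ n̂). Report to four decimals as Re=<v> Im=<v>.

Need the full column D^2_{m',-1} for m'=−2..2 at α=4.0473, β=0.4348, γ=5.2692.
cos(β/2)=0.976462, sin(β/2)=0.215692
d^2_{-2,-1}: single k=1 term ⇒ +0.401632;  D = +0.280560+0.287393i
d^2_{-1,-1}: k∈[0..1] ⇒ +0.909119 -0.133075 = +0.776043;  D = -0.771498+0.083864i
d^2_{0,-1}: k∈[0..1] ⇒ -0.491897 +0.024001 = -0.467896;  D = -0.247274+0.397218i
d^2_{1,-1}: k∈[0..1] ⇒ +0.133075 -0.002164 = +0.130911;  D = +0.044753+0.123024i
d^2_{2,-1}: single k=0 term ⇒ -0.019597;  D = +0.018625+0.006094i
Y_2^{m'}(θ=2.6757,φ=1.1751) and Σ D·Y over m':
  (+0.2806+0.2874i)·(-0.0548-0.0554i)  (-0.7715+0.0839i)·(-0.1195+0.2861i)  (-0.2473+0.3972i)·(+0.4398+0.0000i)  (+0.0448+0.1230i)·(+0.1195+0.2861i)  (+0.0186+0.0061i)·(-0.0548+0.0554i)
Y_2^-1(R⁻¹ n̂) = -0.071195-0.059129i

Re=-0.0712 Im=-0.0591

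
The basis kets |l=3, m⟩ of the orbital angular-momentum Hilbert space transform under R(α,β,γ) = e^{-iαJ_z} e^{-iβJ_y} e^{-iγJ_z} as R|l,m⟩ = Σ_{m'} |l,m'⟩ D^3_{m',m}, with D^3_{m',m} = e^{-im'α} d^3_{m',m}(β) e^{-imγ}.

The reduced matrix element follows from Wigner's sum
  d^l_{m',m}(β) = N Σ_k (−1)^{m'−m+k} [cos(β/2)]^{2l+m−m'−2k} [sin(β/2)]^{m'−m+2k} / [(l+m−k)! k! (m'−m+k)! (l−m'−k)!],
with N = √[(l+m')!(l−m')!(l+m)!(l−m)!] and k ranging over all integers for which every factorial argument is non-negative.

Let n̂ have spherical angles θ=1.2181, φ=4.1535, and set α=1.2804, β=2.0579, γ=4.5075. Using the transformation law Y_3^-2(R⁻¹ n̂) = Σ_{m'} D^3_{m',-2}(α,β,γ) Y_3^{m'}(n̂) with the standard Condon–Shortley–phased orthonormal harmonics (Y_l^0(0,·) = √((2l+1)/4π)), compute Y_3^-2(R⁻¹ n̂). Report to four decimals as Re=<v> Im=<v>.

Re=-0.0663 Im=-0.0343

Need the full column D^3_{m',-2} for m'=−3..3 at α=1.2804, β=2.0579, γ=4.5075.
cos(β/2)=0.515719, sin(β/2)=0.856758
d^3_{-3,-2}: single k=1 term ⇒ +0.076559;  D = +0.073366+0.021880i
d^3_{-2,-2}: k∈[0..1] ⇒ +0.018814 -0.259620 = -0.240806;  D = -0.132013+0.201395i
d^3_{-1,-2}: k∈[0..1] ⇒ -0.098838 +0.545561 = +0.446723;  D = -0.287846-0.341622i
d^3_{0,-2}: k∈[0..1] ⇒ +0.284399 -0.784908 = -0.500509;  D = +0.459072-0.199406i
d^3_{1,-2}: k∈[0..1] ⇒ -0.545561 +0.752842 = +0.207281;  D = +0.024687+0.205806i
d^3_{2,-2}: k∈[0..1] ⇒ +0.716520 -0.395502 = +0.321018;  D = +0.316335+0.054632i
d^3_{3,-2}: single k=0 term ⇒ -0.583149;  D = -0.259625+0.522166i
Y_3^{m'}(θ=1.2181,φ=4.1535) and Σ D·Y over m':
  (+0.0734+0.0219i)·(+0.3429+0.0364i)  (-0.1320+0.2014i)·(-0.1361-0.2795i)  (-0.2878-0.3416i)·(+0.0649-0.1037i)  (+0.4591-0.1994i)·(-0.3098+0.0000i)  (+0.0247+0.2058i)·(-0.0649-0.1037i)  (+0.3163+0.0546i)·(-0.1361+0.2795i)  (-0.2596+0.5222i)·(-0.3429+0.0364i)
Y_3^-2(R⁻¹ n̂) = -0.066288-0.034276i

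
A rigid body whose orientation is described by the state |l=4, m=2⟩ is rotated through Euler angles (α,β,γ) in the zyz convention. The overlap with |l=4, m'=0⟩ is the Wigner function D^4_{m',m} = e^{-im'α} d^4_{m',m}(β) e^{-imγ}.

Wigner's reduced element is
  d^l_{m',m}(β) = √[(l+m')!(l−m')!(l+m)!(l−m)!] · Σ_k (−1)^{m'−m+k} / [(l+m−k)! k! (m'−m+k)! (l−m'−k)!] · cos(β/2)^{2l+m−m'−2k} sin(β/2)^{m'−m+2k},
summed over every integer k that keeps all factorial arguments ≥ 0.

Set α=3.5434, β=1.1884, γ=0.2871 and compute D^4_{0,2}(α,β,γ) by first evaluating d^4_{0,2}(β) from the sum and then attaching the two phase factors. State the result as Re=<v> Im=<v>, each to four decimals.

D^4_{0,2}(3.5434,1.1884,0.2871) = e^{-i·0·3.5434}·d^4_{0,2}(1.1884)·e^{-i·2·0.2871}. Compute d first:
c=cos(1.1884/2)=0.828597, s=sin(1.1884/2)=0.559846; N=√[24·24·720·2]=910.735966
The bounds max(0,m−m')=2 and min(l+m,l−m')=4 give 3 terms
  k=2: (−1)^0·910.7360/(96)·0.8286^6·0.5598^2 = +0.962316
  k=3: (−1)^1·910.7360/(36)·0.8286^4·0.5598^4 = -1.171486
  k=4: (−1)^2·910.7360/(96)·0.8286^2·0.5598^6 = +0.200548
d^4_{0,2}(1.1884) = +0.962316 -1.171486 +0.200548 = -0.008622
Phases: e^{-i·(0)·3.5434}=+1.000000+0.000000i, e^{-i·(2)·0.2871}=+0.839627-0.543163i ⇒ D=-0.007239+0.004683i

Re=-0.0072 Im=0.0047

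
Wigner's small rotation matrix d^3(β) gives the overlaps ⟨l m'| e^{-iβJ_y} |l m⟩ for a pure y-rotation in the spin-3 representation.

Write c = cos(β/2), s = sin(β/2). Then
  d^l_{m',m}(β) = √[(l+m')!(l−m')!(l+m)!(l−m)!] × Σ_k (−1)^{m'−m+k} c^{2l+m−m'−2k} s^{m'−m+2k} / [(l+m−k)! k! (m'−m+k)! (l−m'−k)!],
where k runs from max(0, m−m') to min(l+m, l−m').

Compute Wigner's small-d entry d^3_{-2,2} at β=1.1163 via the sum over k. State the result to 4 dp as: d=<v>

d=0.2610

d^3_{-2,2}(β=1.1163) via Wigner's sum:
With c≡cos(β/2)=0.848236 and s≡sin(β/2)=0.529618, N=[1·120·120·1]^{1/2}=120.000000
The bounds max(0,m−m')=4 and min(l+m,l−m')=5 give 2 terms
  k=4: (−1)^0·120.0000/(24)·0.8482^2·0.5296^4 = +0.283044
  k=5: (−1)^1·120.0000/(120)·0.8482^0·0.5296^6 = -0.022069
d^3_{-2,2}(1.1163) = +0.283044 -0.022069 = +0.260976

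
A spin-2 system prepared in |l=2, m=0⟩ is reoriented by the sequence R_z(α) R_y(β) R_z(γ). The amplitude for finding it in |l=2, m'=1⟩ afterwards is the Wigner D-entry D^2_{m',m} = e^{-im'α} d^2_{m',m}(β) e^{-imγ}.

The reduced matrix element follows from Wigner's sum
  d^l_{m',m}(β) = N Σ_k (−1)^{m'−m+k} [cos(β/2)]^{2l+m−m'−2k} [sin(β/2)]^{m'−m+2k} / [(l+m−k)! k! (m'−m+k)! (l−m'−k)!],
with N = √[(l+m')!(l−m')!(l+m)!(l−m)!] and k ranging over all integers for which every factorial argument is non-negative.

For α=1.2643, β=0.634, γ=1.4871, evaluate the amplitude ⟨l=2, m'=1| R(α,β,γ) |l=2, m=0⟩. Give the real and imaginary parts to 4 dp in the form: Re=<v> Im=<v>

D^2_{1,0}(1.2643,0.634,1.4871) = e^{-i·1·1.2643}·d^2_{1,0}(0.634)·e^{-i·0·1.4871}. Compute d first:
c=cos(0.634/2)=0.950175, s=sin(0.634/2)=0.311717; N=√[6·1·2·2]=4.898979
k∈{0,1} keeps every argument non-negative
  k=0: (−1)^1·4.8990/(2)·0.9502^3·0.3117^1 = -0.655009
  k=1: (−1)^2·4.8990/(2)·0.9502^1·0.3117^3 = +0.070496
d^2_{1,0}(0.634) = -0.655009 +0.070496 = -0.584513
Phases: e^{-i·(1)·1.2643}=+0.301720-0.953397i, e^{-i·(0)·1.4871}=+1.000000+0.000000i ⇒ D=-0.176359+0.557273i

Re=-0.1764 Im=0.5573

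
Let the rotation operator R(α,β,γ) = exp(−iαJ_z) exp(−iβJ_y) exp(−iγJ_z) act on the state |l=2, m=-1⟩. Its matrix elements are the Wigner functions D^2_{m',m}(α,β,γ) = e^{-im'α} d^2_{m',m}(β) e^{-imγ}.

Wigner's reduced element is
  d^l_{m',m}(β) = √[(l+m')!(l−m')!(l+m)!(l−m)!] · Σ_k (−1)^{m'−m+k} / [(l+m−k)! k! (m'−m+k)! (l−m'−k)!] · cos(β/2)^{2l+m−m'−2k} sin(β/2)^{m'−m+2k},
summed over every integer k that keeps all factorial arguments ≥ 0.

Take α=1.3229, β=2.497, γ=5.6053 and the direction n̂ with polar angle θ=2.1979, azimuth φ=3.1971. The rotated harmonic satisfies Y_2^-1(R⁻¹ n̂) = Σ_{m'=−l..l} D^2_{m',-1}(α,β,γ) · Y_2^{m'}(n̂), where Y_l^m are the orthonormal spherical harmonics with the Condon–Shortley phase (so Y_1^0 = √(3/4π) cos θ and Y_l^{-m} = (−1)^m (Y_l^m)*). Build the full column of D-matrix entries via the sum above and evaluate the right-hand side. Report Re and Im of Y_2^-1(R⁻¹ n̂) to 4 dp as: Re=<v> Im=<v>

Re=-0.0148 Im=-0.2361

Need the full column D^2_{m',-1} for m'=−2..2 at α=1.3229, β=2.497, γ=5.6053.
cos(β/2)=0.316745, sin(β/2)=0.948511
d^2_{-2,-1}: single k=1 term ⇒ +0.060284;  D = -0.023316+0.055593i
d^2_{-1,-1}: k∈[0..1] ⇒ +0.010066 -0.270786 = -0.260721;  D = -0.208339-0.156748i
d^2_{0,-1}: k∈[0..1] ⇒ -0.073833 +0.662083 = +0.588250;  D = +0.458189-0.368920i
d^2_{1,-1}: k∈[0..1] ⇒ +0.270786 -0.809410 = -0.538624;  D = +0.224531+0.489593i
d^2_{2,-1}: single k=0 term ⇒ -0.540589;  D = +0.531651-0.097894i
Y_2^{m'}(θ=2.1979,φ=3.1971) and Σ D·Y over m':
  (-0.0233+0.0556i)·(+0.2517-0.0281i)  (-0.2083-0.1567i)·(+0.3665-0.0204i)  (+0.4582-0.3689i)·(+0.0104+0.0000i)  (+0.2245+0.4896i)·(-0.3665-0.0204i)  (+0.5317-0.0979i)·(+0.2517+0.0281i)
Y_2^-1(R⁻¹ n̂) = -0.014846-0.236138i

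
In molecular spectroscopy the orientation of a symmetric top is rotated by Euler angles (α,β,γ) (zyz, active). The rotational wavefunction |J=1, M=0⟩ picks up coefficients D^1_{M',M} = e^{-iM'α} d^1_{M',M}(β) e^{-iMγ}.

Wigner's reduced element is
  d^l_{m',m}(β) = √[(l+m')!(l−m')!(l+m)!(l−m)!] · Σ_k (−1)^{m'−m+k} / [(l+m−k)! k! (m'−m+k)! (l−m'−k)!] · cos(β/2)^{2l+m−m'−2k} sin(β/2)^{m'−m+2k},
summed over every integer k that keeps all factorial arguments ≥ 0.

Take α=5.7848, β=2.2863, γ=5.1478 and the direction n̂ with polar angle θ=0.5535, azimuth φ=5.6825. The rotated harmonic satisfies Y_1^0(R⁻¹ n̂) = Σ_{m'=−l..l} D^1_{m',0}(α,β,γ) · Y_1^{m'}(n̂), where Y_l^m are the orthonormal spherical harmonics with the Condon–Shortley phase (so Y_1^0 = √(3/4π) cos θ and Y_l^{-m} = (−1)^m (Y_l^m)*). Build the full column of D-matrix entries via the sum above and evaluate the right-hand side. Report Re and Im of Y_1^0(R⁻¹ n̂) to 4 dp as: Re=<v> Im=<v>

Need the full column D^1_{m',0} for m'=−1..1 at α=5.7848, β=2.2863, γ=5.1478.
cos(β/2)=0.414730, sin(β/2)=0.909944
d^1_{-1,0}: single k=1 term ⇒ +0.533698;  D = +0.468777-0.255112i
d^1_{0,0}: k∈[0..1] ⇒ +0.172001 -0.827999 = -0.655998;  D = -0.655998+0.000000i
d^1_{1,0}: single k=0 term ⇒ -0.533698;  D = -0.468777-0.255112i
Y_1^{m'}(θ=0.5535,φ=5.6825) and Σ D·Y over m':
  (+0.4688-0.2551i)·(+0.1498+0.1027i)  (-0.6560+0.0000i)·(+0.4156+0.0000i)  (-0.4688-0.2551i)·(-0.1498+0.1027i)
Y_1^0(R⁻¹ n̂) = -0.079823+0.000000i

Re=-0.0798 Im=0.0000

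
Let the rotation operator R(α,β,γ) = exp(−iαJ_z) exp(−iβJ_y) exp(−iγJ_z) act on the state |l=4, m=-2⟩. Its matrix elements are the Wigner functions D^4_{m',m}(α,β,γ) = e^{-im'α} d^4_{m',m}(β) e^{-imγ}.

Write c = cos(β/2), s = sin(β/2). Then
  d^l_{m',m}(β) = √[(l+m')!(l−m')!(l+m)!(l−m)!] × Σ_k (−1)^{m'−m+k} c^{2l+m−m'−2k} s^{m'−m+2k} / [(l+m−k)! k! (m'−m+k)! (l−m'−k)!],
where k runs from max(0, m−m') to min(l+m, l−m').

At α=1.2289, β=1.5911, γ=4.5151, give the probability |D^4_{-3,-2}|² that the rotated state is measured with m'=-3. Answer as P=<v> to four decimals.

P=0.2181

First d^4_{-3,-2}(β=1.5911), then the phase factors e^{-i(-3)α} and e^{-i(-2)γ}:
Half-angle: c=0.699892, s=0.714249. N=√(1·5040·2·720)=2693.993318
k: max(0,(-2)−(-3))=1 … min(4+(-2),4−(-3))=2
  k=1: (−1)^0·2693.9933/(720)·0.6999^7·0.7142^1 = +0.219852
  k=2: (−1)^1·2693.9933/(240)·0.6999^5·0.7142^3 = -0.686893
d^4_{-3,-2}(1.5911) = +0.219852 -0.686893 = -0.467040
|D^4_{-3,-2}|² = |d^4_{-3,-2}(β)|² = (-0.467040)² = 0.218127 (the z-rotation phases have unit modulus)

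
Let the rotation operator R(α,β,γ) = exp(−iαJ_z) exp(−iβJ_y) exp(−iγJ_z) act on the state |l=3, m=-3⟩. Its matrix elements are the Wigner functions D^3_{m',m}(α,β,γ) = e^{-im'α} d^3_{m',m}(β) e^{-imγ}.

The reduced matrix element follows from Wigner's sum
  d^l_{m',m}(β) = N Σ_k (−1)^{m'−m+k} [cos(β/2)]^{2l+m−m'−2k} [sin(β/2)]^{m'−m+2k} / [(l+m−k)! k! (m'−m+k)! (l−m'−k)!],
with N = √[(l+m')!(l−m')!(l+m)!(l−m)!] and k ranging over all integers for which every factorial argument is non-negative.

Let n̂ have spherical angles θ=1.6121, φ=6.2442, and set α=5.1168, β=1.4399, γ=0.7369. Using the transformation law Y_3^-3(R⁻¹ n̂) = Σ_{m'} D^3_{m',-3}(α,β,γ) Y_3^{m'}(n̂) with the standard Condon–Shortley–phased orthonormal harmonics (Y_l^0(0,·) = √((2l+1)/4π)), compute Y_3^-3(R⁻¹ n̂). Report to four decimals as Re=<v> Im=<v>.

Need the full column D^3_{m',-3} for m'=−3..3 at α=5.1168, β=1.4399, γ=0.7369.
cos(β/2)=0.751839, sin(β/2)=0.659347
d^3_{-3,-3}: single k=0 term ⇒ +0.180613;  D = +0.050319-0.173461i
d^3_{-2,-3}: single k=0 term ⇒ -0.387983;  D = -0.385096+0.047244i
d^3_{-1,-3}: single k=0 term ⇒ +0.537988;  D = +0.270336+0.465134i
d^3_{0,-3}: single k=0 term ⇒ -0.544793;  D = +0.325306-0.437007i
d^3_{1,-3}: single k=0 term ⇒ +0.413763;  D = -0.402343-0.096540i
d^3_{2,-3}: single k=0 term ⇒ -0.229494;  D = +0.038582+0.226227i
d^3_{3,-3}: single k=0 term ⇒ +0.082165;  D = +0.069026-0.044569i
Y_3^{m'}(θ=1.6121,φ=6.2442) and Σ D·Y over m':
  (+0.0503-0.1735i)·(+0.4133+0.0486i)  (-0.3851+0.0472i)·(-0.0420-0.0033i)  (+0.2703+0.4651i)·(-0.3199-0.0125i)  (+0.3253-0.4370i)·(+0.0461+0.0000i)  (-0.4023-0.0965i)·(+0.3199-0.0125i)  (+0.0386+0.2262i)·(-0.0420+0.0033i)  (+0.0690-0.0446i)·(-0.4133+0.0486i)
Y_3^-3(R⁻¹ n̂) = -0.178779-0.255754i

Re=-0.1788 Im=-0.2558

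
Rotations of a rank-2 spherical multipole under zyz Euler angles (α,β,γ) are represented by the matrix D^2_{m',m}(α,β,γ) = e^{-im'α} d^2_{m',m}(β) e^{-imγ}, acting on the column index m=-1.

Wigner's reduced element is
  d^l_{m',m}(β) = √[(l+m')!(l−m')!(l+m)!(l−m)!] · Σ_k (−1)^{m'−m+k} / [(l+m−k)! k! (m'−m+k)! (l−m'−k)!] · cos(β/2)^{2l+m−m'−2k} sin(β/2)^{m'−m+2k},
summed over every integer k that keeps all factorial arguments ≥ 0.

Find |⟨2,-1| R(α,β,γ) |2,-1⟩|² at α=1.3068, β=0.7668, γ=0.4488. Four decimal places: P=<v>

P=0.1434

D^2_{-1,-1}(1.3068,0.7668,0.4488) = e^{-i·-1·1.3068}·d^2_{-1,-1}(0.7668)·e^{-i·-1·0.4488}. Compute d first:
c=cos(0.7668/2)=0.927398, s=sin(0.7668/2)=0.374076; N=√[1·6·1·6]=6.000000
The bounds max(0,m−m')=0 and min(l+m,l−m')=1 give 2 terms
  k=0: (−1)^0·6.0000/(6)·0.9274^4·0.3741^0 = +0.739716
  k=1: (−1)^1·6.0000/(2)·0.9274^2·0.3741^2 = -0.361055
d^2_{-1,-1}(0.7668) = +0.739716 -0.361055 = +0.378661
|D^2_{-1,-1}|² = |d^2_{-1,-1}(β)|² = (+0.378661)² = 0.143384 (the z-rotation phases have unit modulus)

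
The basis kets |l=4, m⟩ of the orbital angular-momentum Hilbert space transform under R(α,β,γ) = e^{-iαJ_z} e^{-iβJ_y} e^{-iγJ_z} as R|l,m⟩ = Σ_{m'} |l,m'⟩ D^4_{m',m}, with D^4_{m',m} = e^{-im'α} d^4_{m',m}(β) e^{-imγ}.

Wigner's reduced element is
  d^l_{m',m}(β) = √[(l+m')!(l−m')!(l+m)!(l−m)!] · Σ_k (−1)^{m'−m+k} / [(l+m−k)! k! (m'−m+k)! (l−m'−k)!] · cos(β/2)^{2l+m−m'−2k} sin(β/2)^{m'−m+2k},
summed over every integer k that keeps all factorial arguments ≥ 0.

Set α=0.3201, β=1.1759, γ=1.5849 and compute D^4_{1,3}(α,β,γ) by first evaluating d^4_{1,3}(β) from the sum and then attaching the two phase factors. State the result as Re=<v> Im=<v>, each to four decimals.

Re=0.0745 Im=0.1966

First d^4_{1,3}(β=1.1759), then the phase factors e^{-i(1)α} and e^{-i(3)γ}:
Half-angle: c=0.832079, s=0.554656. N=√(120·6·5040·1)=1904.940944
Admissible k: 2..3 (factorial args all ≥0)
  k=2: (−1)^0·1904.9409/(240)·0.8321^6·0.5547^2 = +0.810415
  k=3: (−1)^1·1904.9409/(144)·0.8321^4·0.5547^4 = -0.600170
d^4_{1,3}(1.1759) = +0.810415 -0.600170 = +0.210244
D = (+0.949204-0.314661i)·(+0.210244)·(+0.042298+0.999105i) = +0.074538+0.196588i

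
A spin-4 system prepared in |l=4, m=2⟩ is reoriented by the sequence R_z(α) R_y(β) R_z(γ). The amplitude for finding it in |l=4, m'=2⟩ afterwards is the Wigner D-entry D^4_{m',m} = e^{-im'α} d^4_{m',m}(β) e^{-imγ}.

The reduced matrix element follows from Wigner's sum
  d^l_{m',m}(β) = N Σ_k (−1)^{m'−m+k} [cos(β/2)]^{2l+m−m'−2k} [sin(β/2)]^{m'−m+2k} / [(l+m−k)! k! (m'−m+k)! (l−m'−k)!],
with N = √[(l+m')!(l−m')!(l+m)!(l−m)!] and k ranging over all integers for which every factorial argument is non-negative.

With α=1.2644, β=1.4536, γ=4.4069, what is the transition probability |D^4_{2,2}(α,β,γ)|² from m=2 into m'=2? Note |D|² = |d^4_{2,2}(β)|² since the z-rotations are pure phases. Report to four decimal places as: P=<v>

P=0.0075

D^4_{2,2}(1.2644,1.4536,4.4069) = e^{-i·2·1.2644}·d^4_{2,2}(1.4536)·e^{-i·2·4.4069}. Compute d first:
With c≡cos(β/2)=0.747305 and s≡sin(β/2)=0.664482, N=[720·2·720·2]^{1/2}=1440.000000
k: max(0,(2)−(2))=0 … min(4+(2),4−(2))=2
  k=0: (−1)^0·1440.0000/(1440)·0.7473^8·0.6645^0 = +0.097270
  k=1: (−1)^1·1440.0000/(120)·0.7473^6·0.6645^2 = -0.922854
  k=2: (−1)^2·1440.0000/(96)·0.7473^4·0.6645^4 = +0.912040
d^4_{2,2}(1.4536) = +0.097270 -0.922854 +0.912040 = +0.086456
|D^4_{2,2}|² = |d^4_{2,2}(β)|² = (+0.086456)² = 0.007475 (the z-rotation phases have unit modulus)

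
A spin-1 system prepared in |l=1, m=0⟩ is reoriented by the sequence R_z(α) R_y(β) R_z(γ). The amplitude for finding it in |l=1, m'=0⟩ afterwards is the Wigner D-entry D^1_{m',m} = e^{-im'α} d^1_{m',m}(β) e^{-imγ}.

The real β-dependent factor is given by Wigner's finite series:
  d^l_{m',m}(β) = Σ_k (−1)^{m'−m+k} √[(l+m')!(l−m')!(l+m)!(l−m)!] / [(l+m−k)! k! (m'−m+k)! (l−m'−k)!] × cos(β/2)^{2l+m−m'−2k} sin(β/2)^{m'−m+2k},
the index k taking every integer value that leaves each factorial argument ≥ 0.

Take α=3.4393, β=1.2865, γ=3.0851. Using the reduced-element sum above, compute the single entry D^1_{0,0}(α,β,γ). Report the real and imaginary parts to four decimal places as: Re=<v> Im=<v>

Re=0.2805 Im=0.0000

D^1_{0,0}(3.4393,1.2865,3.0851) = e^{-i·0·3.4393}·d^1_{0,0}(1.2865)·e^{-i·0·3.0851}. Compute d first:
Half-angle: c=0.800151, s=0.599799. N=√(1·1·1·1)=1.000000
Admissible k: 0..1 (factorial args all ≥0)
  k=0: (−1)^0·1.0000/(1)·0.8002^2·0.5998^0 = +0.640241
  k=1: (−1)^1·1.0000/(1)·0.8002^0·0.5998^2 = -0.359759
d^1_{0,0}(1.2865) = +0.640241 -0.359759 = +0.280482
Phases: e^{-i·(0)·3.4393}=+1.000000+0.000000i, e^{-i·(0)·3.0851}=+1.000000+0.000000i ⇒ D=+0.280482+0.000000i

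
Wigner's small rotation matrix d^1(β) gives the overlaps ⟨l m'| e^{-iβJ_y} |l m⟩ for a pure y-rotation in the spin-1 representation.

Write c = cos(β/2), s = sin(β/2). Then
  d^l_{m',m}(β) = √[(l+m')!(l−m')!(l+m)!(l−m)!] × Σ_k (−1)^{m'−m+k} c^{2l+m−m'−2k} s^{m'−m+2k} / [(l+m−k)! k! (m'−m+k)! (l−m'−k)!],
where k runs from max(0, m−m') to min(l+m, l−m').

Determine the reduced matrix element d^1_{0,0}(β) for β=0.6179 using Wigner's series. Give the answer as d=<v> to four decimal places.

d=0.8151

d^1_{0,0}(β=0.6179) via Wigner's sum:
With c≡cos(β/2)=0.952653 and s≡sin(β/2)=0.304059, N=[1·1·1·1]^{1/2}=1.000000
The bounds max(0,m−m')=0 and min(l+m,l−m')=1 give 2 terms
  k=0: (−1)^0·1.0000/(1)·0.9527^2·0.3041^0 = +0.907548
  k=1: (−1)^1·1.0000/(1)·0.9527^0·0.3041^2 = -0.092452
d^1_{0,0}(0.6179) = +0.907548 -0.092452 = +0.815097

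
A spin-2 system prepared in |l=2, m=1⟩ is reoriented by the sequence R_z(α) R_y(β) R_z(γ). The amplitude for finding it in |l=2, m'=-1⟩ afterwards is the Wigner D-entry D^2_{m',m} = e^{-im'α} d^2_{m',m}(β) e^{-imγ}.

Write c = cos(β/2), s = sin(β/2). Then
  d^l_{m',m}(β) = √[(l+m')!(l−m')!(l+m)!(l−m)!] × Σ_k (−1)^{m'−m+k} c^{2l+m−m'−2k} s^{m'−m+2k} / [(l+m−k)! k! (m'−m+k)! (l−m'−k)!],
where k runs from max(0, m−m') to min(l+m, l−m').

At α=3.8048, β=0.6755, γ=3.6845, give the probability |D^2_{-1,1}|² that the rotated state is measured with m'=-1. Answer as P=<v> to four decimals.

P=0.0791

D^2_{-1,1}(3.8048,0.6755,3.6845) = e^{-i·-1·3.8048}·d^2_{-1,1}(0.6755)·e^{-i·1·3.6845}. Compute d first:
c=cos(0.6755/2)=0.943503, s=sin(0.6755/2)=0.331365; N=√[1·6·6·1]=6.000000
k: max(0,(1)−(-1))=2 … min(2+(1),2−(-1))=3
  k=2: (−1)^0·6.0000/(2)·0.9435^2·0.3314^2 = +0.293238
  k=3: (−1)^1·6.0000/(6)·0.9435^0·0.3314^4 = -0.012057
d^2_{-1,1}(0.6755) = +0.293238 -0.012057 = +0.281182
|D^2_{-1,1}|² = |d^2_{-1,1}(β)|² = (+0.281182)² = 0.079063 (the z-rotation phases have unit modulus)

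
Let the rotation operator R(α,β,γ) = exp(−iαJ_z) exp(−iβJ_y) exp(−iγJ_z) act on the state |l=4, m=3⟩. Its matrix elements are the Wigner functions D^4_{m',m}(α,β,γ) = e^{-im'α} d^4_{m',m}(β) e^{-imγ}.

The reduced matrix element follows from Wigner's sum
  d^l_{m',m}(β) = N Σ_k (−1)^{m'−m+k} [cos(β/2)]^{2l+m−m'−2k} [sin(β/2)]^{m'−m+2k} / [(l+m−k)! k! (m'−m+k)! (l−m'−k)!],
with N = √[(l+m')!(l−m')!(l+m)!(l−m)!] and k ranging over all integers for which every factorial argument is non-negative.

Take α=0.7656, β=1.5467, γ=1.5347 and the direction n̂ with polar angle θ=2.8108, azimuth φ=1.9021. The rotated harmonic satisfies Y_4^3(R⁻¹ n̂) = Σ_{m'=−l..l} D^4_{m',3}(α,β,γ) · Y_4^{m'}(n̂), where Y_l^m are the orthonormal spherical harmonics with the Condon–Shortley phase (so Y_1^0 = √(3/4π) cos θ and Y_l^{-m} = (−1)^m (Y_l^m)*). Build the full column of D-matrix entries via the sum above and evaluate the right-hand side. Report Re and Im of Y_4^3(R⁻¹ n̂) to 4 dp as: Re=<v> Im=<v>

Re=0.1184 Im=-0.0741

Need the full column D^4_{m',3} for m'=−4..4 at α=0.7656, β=1.5467, γ=1.5347.
cos(β/2)=0.715575, sin(β/2)=0.698536
d^4_{-4,3}: single k=7 term ⇒ +0.164257;  D = +0.004779-0.164187i
d^4_{-3,3}: k∈[6..7] ⇒ +0.416430 -0.056691 = +0.359739;  D = -0.241637-0.266503i
d^4_{-2,3}: k∈[5..6] ⇒ +0.684061 -0.217291 = +0.466770;  D = -0.465669-0.032038i
d^4_{-1,3}: k∈[4..5] ⇒ +0.825838 -0.472187 = +0.353651;  D = -0.271190+0.226990i
d^4_{0,3}: k∈[3..4] ⇒ +0.756668 -0.721064 = +0.035604;  D = -0.003848+0.035396i
d^4_{1,3}: k∈[2..3] ⇒ +0.519969 -0.825838 = -0.305868;  D = -0.186883-0.242137i
d^4_{2,3}: k∈[1..2] ⇒ +0.251095 -0.717839 = -0.466744;  D = -0.461649-0.068773i
d^4_{3,3}: k∈[0..1] ⇒ +0.068745 -0.458570 = -0.389825;  D = -0.317787+0.225776i
d^4_{4,3}: single k=0 term ⇒ -0.189810;  D = -0.035378+0.186484i
Y_4^{m'}(θ=2.8108,φ=1.9021) and Σ D·Y over m':
  (+0.0048-0.1642i)·(+0.0012-0.0048i)  (-0.2416-0.2665i)·(-0.0340-0.0221i)  (-0.4657-0.0320i)·(-0.1464+0.1142i)  (-0.2712+0.2270i)·(+0.1542+0.4482i)  (-0.0038+0.0354i)·(+0.4411+0.0000i)  (-0.1869-0.2421i)·(-0.1542+0.4482i)  (-0.4616-0.0688i)·(-0.1464-0.1142i)  (-0.3178+0.2258i)·(+0.0340-0.0221i)  (-0.0354+0.1865i)·(+0.0012+0.0048i)
Y_4^3(R⁻¹ n̂) = +0.118441-0.074127i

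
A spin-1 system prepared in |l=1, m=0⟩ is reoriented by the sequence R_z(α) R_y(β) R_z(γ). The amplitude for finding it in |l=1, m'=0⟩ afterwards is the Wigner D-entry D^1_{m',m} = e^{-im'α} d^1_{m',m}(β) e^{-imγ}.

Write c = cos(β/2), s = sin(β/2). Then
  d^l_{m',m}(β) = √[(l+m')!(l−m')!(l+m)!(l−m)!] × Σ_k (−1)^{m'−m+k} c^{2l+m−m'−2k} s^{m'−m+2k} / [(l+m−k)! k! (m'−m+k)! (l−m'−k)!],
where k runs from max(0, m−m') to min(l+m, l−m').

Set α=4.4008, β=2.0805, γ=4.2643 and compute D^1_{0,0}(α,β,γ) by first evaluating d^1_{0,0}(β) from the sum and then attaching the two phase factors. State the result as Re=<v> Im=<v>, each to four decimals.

Re=-0.4879 Im=0.0000

First d^1_{0,0}(β=2.0805), then the phase factors e^{-i(0)α} and e^{-i(0)γ}:
Half-angle: c=0.506005, s=0.862531. N=√(1·1·1·1)=1.000000
k∈{0,1} keeps every argument non-negative
  k=0: (−1)^0·1.0000/(1)·0.5060^2·0.8625^0 = +0.256041
  k=1: (−1)^1·1.0000/(1)·0.5060^0·0.8625^2 = -0.743959
d^1_{0,0}(2.0805) = +0.256041 -0.743959 = -0.487919
Phases: e^{-i·(0)·4.4008}=+1.000000+0.000000i, e^{-i·(0)·4.2643}=+1.000000+0.000000i ⇒ D=-0.487919+0.000000i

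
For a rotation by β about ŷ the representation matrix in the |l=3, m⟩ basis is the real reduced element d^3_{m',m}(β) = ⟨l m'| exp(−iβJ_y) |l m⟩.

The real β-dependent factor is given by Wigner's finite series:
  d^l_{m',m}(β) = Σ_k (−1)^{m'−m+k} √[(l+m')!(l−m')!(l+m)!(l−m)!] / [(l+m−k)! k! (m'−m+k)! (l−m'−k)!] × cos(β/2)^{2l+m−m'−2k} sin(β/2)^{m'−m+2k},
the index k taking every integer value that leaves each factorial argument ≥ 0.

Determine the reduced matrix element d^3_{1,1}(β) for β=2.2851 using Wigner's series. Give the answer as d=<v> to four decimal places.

d=0.5168

d^3_{1,1}(β=2.2851) via Wigner's sum:
With c≡cos(β/2)=0.415276 and s≡sin(β/2)=0.909695, N=[24·2·24·2]^{1/2}=48.000000
k∈{0,1,2} keeps every argument non-negative
  k=0: (−1)^0·48.0000/(48)·0.4153^6·0.9097^0 = +0.005129
  k=1: (−1)^1·48.0000/(6)·0.4153^4·0.9097^2 = -0.196893
  k=2: (−1)^2·48.0000/(8)·0.4153^2·0.9097^4 = +0.708613
d^3_{1,1}(2.2851) = +0.005129 -0.196893 +0.708613 = +0.516849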